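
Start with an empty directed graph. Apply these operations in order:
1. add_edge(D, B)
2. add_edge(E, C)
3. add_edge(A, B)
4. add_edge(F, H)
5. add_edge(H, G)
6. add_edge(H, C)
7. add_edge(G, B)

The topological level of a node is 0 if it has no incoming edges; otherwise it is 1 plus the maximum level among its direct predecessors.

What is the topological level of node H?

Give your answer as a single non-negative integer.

Answer: 1

Derivation:
Op 1: add_edge(D, B). Edges now: 1
Op 2: add_edge(E, C). Edges now: 2
Op 3: add_edge(A, B). Edges now: 3
Op 4: add_edge(F, H). Edges now: 4
Op 5: add_edge(H, G). Edges now: 5
Op 6: add_edge(H, C). Edges now: 6
Op 7: add_edge(G, B). Edges now: 7
Compute levels (Kahn BFS):
  sources (in-degree 0): A, D, E, F
  process A: level=0
    A->B: in-degree(B)=2, level(B)>=1
  process D: level=0
    D->B: in-degree(B)=1, level(B)>=1
  process E: level=0
    E->C: in-degree(C)=1, level(C)>=1
  process F: level=0
    F->H: in-degree(H)=0, level(H)=1, enqueue
  process H: level=1
    H->C: in-degree(C)=0, level(C)=2, enqueue
    H->G: in-degree(G)=0, level(G)=2, enqueue
  process C: level=2
  process G: level=2
    G->B: in-degree(B)=0, level(B)=3, enqueue
  process B: level=3
All levels: A:0, B:3, C:2, D:0, E:0, F:0, G:2, H:1
level(H) = 1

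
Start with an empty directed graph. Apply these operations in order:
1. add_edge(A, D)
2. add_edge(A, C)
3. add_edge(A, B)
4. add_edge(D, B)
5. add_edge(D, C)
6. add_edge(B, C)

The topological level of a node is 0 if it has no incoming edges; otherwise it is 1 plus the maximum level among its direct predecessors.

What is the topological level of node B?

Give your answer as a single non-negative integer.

Answer: 2

Derivation:
Op 1: add_edge(A, D). Edges now: 1
Op 2: add_edge(A, C). Edges now: 2
Op 3: add_edge(A, B). Edges now: 3
Op 4: add_edge(D, B). Edges now: 4
Op 5: add_edge(D, C). Edges now: 5
Op 6: add_edge(B, C). Edges now: 6
Compute levels (Kahn BFS):
  sources (in-degree 0): A
  process A: level=0
    A->B: in-degree(B)=1, level(B)>=1
    A->C: in-degree(C)=2, level(C)>=1
    A->D: in-degree(D)=0, level(D)=1, enqueue
  process D: level=1
    D->B: in-degree(B)=0, level(B)=2, enqueue
    D->C: in-degree(C)=1, level(C)>=2
  process B: level=2
    B->C: in-degree(C)=0, level(C)=3, enqueue
  process C: level=3
All levels: A:0, B:2, C:3, D:1
level(B) = 2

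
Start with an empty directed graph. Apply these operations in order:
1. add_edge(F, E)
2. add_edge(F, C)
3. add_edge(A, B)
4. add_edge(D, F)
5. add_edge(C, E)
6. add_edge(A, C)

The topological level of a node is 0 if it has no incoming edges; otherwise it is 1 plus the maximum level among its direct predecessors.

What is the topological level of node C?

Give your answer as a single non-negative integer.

Answer: 2

Derivation:
Op 1: add_edge(F, E). Edges now: 1
Op 2: add_edge(F, C). Edges now: 2
Op 3: add_edge(A, B). Edges now: 3
Op 4: add_edge(D, F). Edges now: 4
Op 5: add_edge(C, E). Edges now: 5
Op 6: add_edge(A, C). Edges now: 6
Compute levels (Kahn BFS):
  sources (in-degree 0): A, D
  process A: level=0
    A->B: in-degree(B)=0, level(B)=1, enqueue
    A->C: in-degree(C)=1, level(C)>=1
  process D: level=0
    D->F: in-degree(F)=0, level(F)=1, enqueue
  process B: level=1
  process F: level=1
    F->C: in-degree(C)=0, level(C)=2, enqueue
    F->E: in-degree(E)=1, level(E)>=2
  process C: level=2
    C->E: in-degree(E)=0, level(E)=3, enqueue
  process E: level=3
All levels: A:0, B:1, C:2, D:0, E:3, F:1
level(C) = 2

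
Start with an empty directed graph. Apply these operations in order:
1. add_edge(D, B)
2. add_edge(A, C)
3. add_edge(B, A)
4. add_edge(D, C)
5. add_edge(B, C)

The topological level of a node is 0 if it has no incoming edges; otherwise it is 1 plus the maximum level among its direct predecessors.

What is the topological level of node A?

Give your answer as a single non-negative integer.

Op 1: add_edge(D, B). Edges now: 1
Op 2: add_edge(A, C). Edges now: 2
Op 3: add_edge(B, A). Edges now: 3
Op 4: add_edge(D, C). Edges now: 4
Op 5: add_edge(B, C). Edges now: 5
Compute levels (Kahn BFS):
  sources (in-degree 0): D
  process D: level=0
    D->B: in-degree(B)=0, level(B)=1, enqueue
    D->C: in-degree(C)=2, level(C)>=1
  process B: level=1
    B->A: in-degree(A)=0, level(A)=2, enqueue
    B->C: in-degree(C)=1, level(C)>=2
  process A: level=2
    A->C: in-degree(C)=0, level(C)=3, enqueue
  process C: level=3
All levels: A:2, B:1, C:3, D:0
level(A) = 2

Answer: 2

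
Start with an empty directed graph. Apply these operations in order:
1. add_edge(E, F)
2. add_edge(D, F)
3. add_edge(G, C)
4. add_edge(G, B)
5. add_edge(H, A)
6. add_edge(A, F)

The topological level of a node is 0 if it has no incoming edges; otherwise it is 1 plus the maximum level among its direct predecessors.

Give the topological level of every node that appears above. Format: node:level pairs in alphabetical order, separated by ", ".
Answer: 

Op 1: add_edge(E, F). Edges now: 1
Op 2: add_edge(D, F). Edges now: 2
Op 3: add_edge(G, C). Edges now: 3
Op 4: add_edge(G, B). Edges now: 4
Op 5: add_edge(H, A). Edges now: 5
Op 6: add_edge(A, F). Edges now: 6
Compute levels (Kahn BFS):
  sources (in-degree 0): D, E, G, H
  process D: level=0
    D->F: in-degree(F)=2, level(F)>=1
  process E: level=0
    E->F: in-degree(F)=1, level(F)>=1
  process G: level=0
    G->B: in-degree(B)=0, level(B)=1, enqueue
    G->C: in-degree(C)=0, level(C)=1, enqueue
  process H: level=0
    H->A: in-degree(A)=0, level(A)=1, enqueue
  process B: level=1
  process C: level=1
  process A: level=1
    A->F: in-degree(F)=0, level(F)=2, enqueue
  process F: level=2
All levels: A:1, B:1, C:1, D:0, E:0, F:2, G:0, H:0

Answer: A:1, B:1, C:1, D:0, E:0, F:2, G:0, H:0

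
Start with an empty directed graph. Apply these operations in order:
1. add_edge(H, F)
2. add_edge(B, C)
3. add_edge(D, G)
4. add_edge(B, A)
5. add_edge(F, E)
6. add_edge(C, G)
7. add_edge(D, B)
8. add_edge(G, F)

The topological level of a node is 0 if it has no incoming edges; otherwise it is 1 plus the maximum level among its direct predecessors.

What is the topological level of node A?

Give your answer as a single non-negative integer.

Answer: 2

Derivation:
Op 1: add_edge(H, F). Edges now: 1
Op 2: add_edge(B, C). Edges now: 2
Op 3: add_edge(D, G). Edges now: 3
Op 4: add_edge(B, A). Edges now: 4
Op 5: add_edge(F, E). Edges now: 5
Op 6: add_edge(C, G). Edges now: 6
Op 7: add_edge(D, B). Edges now: 7
Op 8: add_edge(G, F). Edges now: 8
Compute levels (Kahn BFS):
  sources (in-degree 0): D, H
  process D: level=0
    D->B: in-degree(B)=0, level(B)=1, enqueue
    D->G: in-degree(G)=1, level(G)>=1
  process H: level=0
    H->F: in-degree(F)=1, level(F)>=1
  process B: level=1
    B->A: in-degree(A)=0, level(A)=2, enqueue
    B->C: in-degree(C)=0, level(C)=2, enqueue
  process A: level=2
  process C: level=2
    C->G: in-degree(G)=0, level(G)=3, enqueue
  process G: level=3
    G->F: in-degree(F)=0, level(F)=4, enqueue
  process F: level=4
    F->E: in-degree(E)=0, level(E)=5, enqueue
  process E: level=5
All levels: A:2, B:1, C:2, D:0, E:5, F:4, G:3, H:0
level(A) = 2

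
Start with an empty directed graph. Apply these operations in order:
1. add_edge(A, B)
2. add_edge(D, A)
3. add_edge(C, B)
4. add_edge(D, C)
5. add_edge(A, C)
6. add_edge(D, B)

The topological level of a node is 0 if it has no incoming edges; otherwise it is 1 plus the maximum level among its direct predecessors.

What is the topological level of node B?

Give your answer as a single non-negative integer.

Answer: 3

Derivation:
Op 1: add_edge(A, B). Edges now: 1
Op 2: add_edge(D, A). Edges now: 2
Op 3: add_edge(C, B). Edges now: 3
Op 4: add_edge(D, C). Edges now: 4
Op 5: add_edge(A, C). Edges now: 5
Op 6: add_edge(D, B). Edges now: 6
Compute levels (Kahn BFS):
  sources (in-degree 0): D
  process D: level=0
    D->A: in-degree(A)=0, level(A)=1, enqueue
    D->B: in-degree(B)=2, level(B)>=1
    D->C: in-degree(C)=1, level(C)>=1
  process A: level=1
    A->B: in-degree(B)=1, level(B)>=2
    A->C: in-degree(C)=0, level(C)=2, enqueue
  process C: level=2
    C->B: in-degree(B)=0, level(B)=3, enqueue
  process B: level=3
All levels: A:1, B:3, C:2, D:0
level(B) = 3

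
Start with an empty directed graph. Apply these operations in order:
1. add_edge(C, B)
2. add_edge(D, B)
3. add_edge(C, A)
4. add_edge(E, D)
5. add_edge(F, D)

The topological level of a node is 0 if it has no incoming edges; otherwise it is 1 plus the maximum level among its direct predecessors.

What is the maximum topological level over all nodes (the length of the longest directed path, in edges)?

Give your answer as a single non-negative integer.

Answer: 2

Derivation:
Op 1: add_edge(C, B). Edges now: 1
Op 2: add_edge(D, B). Edges now: 2
Op 3: add_edge(C, A). Edges now: 3
Op 4: add_edge(E, D). Edges now: 4
Op 5: add_edge(F, D). Edges now: 5
Compute levels (Kahn BFS):
  sources (in-degree 0): C, E, F
  process C: level=0
    C->A: in-degree(A)=0, level(A)=1, enqueue
    C->B: in-degree(B)=1, level(B)>=1
  process E: level=0
    E->D: in-degree(D)=1, level(D)>=1
  process F: level=0
    F->D: in-degree(D)=0, level(D)=1, enqueue
  process A: level=1
  process D: level=1
    D->B: in-degree(B)=0, level(B)=2, enqueue
  process B: level=2
All levels: A:1, B:2, C:0, D:1, E:0, F:0
max level = 2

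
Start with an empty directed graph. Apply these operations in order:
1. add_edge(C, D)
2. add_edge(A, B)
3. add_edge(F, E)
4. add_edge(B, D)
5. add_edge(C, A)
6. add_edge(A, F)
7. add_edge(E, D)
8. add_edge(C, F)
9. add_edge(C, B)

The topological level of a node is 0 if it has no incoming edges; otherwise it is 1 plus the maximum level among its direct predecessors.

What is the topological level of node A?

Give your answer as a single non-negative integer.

Op 1: add_edge(C, D). Edges now: 1
Op 2: add_edge(A, B). Edges now: 2
Op 3: add_edge(F, E). Edges now: 3
Op 4: add_edge(B, D). Edges now: 4
Op 5: add_edge(C, A). Edges now: 5
Op 6: add_edge(A, F). Edges now: 6
Op 7: add_edge(E, D). Edges now: 7
Op 8: add_edge(C, F). Edges now: 8
Op 9: add_edge(C, B). Edges now: 9
Compute levels (Kahn BFS):
  sources (in-degree 0): C
  process C: level=0
    C->A: in-degree(A)=0, level(A)=1, enqueue
    C->B: in-degree(B)=1, level(B)>=1
    C->D: in-degree(D)=2, level(D)>=1
    C->F: in-degree(F)=1, level(F)>=1
  process A: level=1
    A->B: in-degree(B)=0, level(B)=2, enqueue
    A->F: in-degree(F)=0, level(F)=2, enqueue
  process B: level=2
    B->D: in-degree(D)=1, level(D)>=3
  process F: level=2
    F->E: in-degree(E)=0, level(E)=3, enqueue
  process E: level=3
    E->D: in-degree(D)=0, level(D)=4, enqueue
  process D: level=4
All levels: A:1, B:2, C:0, D:4, E:3, F:2
level(A) = 1

Answer: 1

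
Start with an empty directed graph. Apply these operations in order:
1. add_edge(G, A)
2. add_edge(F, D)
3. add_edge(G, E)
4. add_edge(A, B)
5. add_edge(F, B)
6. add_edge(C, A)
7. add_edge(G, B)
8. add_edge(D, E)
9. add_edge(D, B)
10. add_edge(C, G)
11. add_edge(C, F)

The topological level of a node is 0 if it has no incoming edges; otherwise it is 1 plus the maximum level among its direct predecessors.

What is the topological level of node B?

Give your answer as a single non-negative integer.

Op 1: add_edge(G, A). Edges now: 1
Op 2: add_edge(F, D). Edges now: 2
Op 3: add_edge(G, E). Edges now: 3
Op 4: add_edge(A, B). Edges now: 4
Op 5: add_edge(F, B). Edges now: 5
Op 6: add_edge(C, A). Edges now: 6
Op 7: add_edge(G, B). Edges now: 7
Op 8: add_edge(D, E). Edges now: 8
Op 9: add_edge(D, B). Edges now: 9
Op 10: add_edge(C, G). Edges now: 10
Op 11: add_edge(C, F). Edges now: 11
Compute levels (Kahn BFS):
  sources (in-degree 0): C
  process C: level=0
    C->A: in-degree(A)=1, level(A)>=1
    C->F: in-degree(F)=0, level(F)=1, enqueue
    C->G: in-degree(G)=0, level(G)=1, enqueue
  process F: level=1
    F->B: in-degree(B)=3, level(B)>=2
    F->D: in-degree(D)=0, level(D)=2, enqueue
  process G: level=1
    G->A: in-degree(A)=0, level(A)=2, enqueue
    G->B: in-degree(B)=2, level(B)>=2
    G->E: in-degree(E)=1, level(E)>=2
  process D: level=2
    D->B: in-degree(B)=1, level(B)>=3
    D->E: in-degree(E)=0, level(E)=3, enqueue
  process A: level=2
    A->B: in-degree(B)=0, level(B)=3, enqueue
  process E: level=3
  process B: level=3
All levels: A:2, B:3, C:0, D:2, E:3, F:1, G:1
level(B) = 3

Answer: 3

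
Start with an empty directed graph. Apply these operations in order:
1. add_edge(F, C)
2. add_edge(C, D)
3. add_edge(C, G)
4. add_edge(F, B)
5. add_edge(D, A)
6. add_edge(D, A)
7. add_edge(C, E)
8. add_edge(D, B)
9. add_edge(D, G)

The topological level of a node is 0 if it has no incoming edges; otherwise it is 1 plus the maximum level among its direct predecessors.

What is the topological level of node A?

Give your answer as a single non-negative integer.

Answer: 3

Derivation:
Op 1: add_edge(F, C). Edges now: 1
Op 2: add_edge(C, D). Edges now: 2
Op 3: add_edge(C, G). Edges now: 3
Op 4: add_edge(F, B). Edges now: 4
Op 5: add_edge(D, A). Edges now: 5
Op 6: add_edge(D, A) (duplicate, no change). Edges now: 5
Op 7: add_edge(C, E). Edges now: 6
Op 8: add_edge(D, B). Edges now: 7
Op 9: add_edge(D, G). Edges now: 8
Compute levels (Kahn BFS):
  sources (in-degree 0): F
  process F: level=0
    F->B: in-degree(B)=1, level(B)>=1
    F->C: in-degree(C)=0, level(C)=1, enqueue
  process C: level=1
    C->D: in-degree(D)=0, level(D)=2, enqueue
    C->E: in-degree(E)=0, level(E)=2, enqueue
    C->G: in-degree(G)=1, level(G)>=2
  process D: level=2
    D->A: in-degree(A)=0, level(A)=3, enqueue
    D->B: in-degree(B)=0, level(B)=3, enqueue
    D->G: in-degree(G)=0, level(G)=3, enqueue
  process E: level=2
  process A: level=3
  process B: level=3
  process G: level=3
All levels: A:3, B:3, C:1, D:2, E:2, F:0, G:3
level(A) = 3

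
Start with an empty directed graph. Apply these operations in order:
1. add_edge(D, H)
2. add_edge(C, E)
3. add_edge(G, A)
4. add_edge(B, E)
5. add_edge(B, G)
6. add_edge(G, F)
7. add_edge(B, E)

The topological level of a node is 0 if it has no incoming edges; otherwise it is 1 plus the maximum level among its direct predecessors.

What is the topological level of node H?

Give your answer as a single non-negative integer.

Answer: 1

Derivation:
Op 1: add_edge(D, H). Edges now: 1
Op 2: add_edge(C, E). Edges now: 2
Op 3: add_edge(G, A). Edges now: 3
Op 4: add_edge(B, E). Edges now: 4
Op 5: add_edge(B, G). Edges now: 5
Op 6: add_edge(G, F). Edges now: 6
Op 7: add_edge(B, E) (duplicate, no change). Edges now: 6
Compute levels (Kahn BFS):
  sources (in-degree 0): B, C, D
  process B: level=0
    B->E: in-degree(E)=1, level(E)>=1
    B->G: in-degree(G)=0, level(G)=1, enqueue
  process C: level=0
    C->E: in-degree(E)=0, level(E)=1, enqueue
  process D: level=0
    D->H: in-degree(H)=0, level(H)=1, enqueue
  process G: level=1
    G->A: in-degree(A)=0, level(A)=2, enqueue
    G->F: in-degree(F)=0, level(F)=2, enqueue
  process E: level=1
  process H: level=1
  process A: level=2
  process F: level=2
All levels: A:2, B:0, C:0, D:0, E:1, F:2, G:1, H:1
level(H) = 1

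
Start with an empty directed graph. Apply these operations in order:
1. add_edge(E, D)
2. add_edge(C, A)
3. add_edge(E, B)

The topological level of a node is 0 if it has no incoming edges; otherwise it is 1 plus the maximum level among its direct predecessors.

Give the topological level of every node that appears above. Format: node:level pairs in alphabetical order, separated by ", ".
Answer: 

Answer: A:1, B:1, C:0, D:1, E:0

Derivation:
Op 1: add_edge(E, D). Edges now: 1
Op 2: add_edge(C, A). Edges now: 2
Op 3: add_edge(E, B). Edges now: 3
Compute levels (Kahn BFS):
  sources (in-degree 0): C, E
  process C: level=0
    C->A: in-degree(A)=0, level(A)=1, enqueue
  process E: level=0
    E->B: in-degree(B)=0, level(B)=1, enqueue
    E->D: in-degree(D)=0, level(D)=1, enqueue
  process A: level=1
  process B: level=1
  process D: level=1
All levels: A:1, B:1, C:0, D:1, E:0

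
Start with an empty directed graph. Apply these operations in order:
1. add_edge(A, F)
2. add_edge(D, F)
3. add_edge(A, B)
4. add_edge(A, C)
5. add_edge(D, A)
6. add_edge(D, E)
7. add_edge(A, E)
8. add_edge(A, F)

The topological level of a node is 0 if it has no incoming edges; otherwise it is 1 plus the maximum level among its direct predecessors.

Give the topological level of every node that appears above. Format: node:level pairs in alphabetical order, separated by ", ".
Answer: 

Answer: A:1, B:2, C:2, D:0, E:2, F:2

Derivation:
Op 1: add_edge(A, F). Edges now: 1
Op 2: add_edge(D, F). Edges now: 2
Op 3: add_edge(A, B). Edges now: 3
Op 4: add_edge(A, C). Edges now: 4
Op 5: add_edge(D, A). Edges now: 5
Op 6: add_edge(D, E). Edges now: 6
Op 7: add_edge(A, E). Edges now: 7
Op 8: add_edge(A, F) (duplicate, no change). Edges now: 7
Compute levels (Kahn BFS):
  sources (in-degree 0): D
  process D: level=0
    D->A: in-degree(A)=0, level(A)=1, enqueue
    D->E: in-degree(E)=1, level(E)>=1
    D->F: in-degree(F)=1, level(F)>=1
  process A: level=1
    A->B: in-degree(B)=0, level(B)=2, enqueue
    A->C: in-degree(C)=0, level(C)=2, enqueue
    A->E: in-degree(E)=0, level(E)=2, enqueue
    A->F: in-degree(F)=0, level(F)=2, enqueue
  process B: level=2
  process C: level=2
  process E: level=2
  process F: level=2
All levels: A:1, B:2, C:2, D:0, E:2, F:2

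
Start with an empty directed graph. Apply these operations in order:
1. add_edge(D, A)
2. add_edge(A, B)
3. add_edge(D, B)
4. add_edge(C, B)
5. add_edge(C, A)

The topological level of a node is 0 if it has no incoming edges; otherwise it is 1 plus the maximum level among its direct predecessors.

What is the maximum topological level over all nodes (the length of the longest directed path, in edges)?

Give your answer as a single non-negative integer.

Op 1: add_edge(D, A). Edges now: 1
Op 2: add_edge(A, B). Edges now: 2
Op 3: add_edge(D, B). Edges now: 3
Op 4: add_edge(C, B). Edges now: 4
Op 5: add_edge(C, A). Edges now: 5
Compute levels (Kahn BFS):
  sources (in-degree 0): C, D
  process C: level=0
    C->A: in-degree(A)=1, level(A)>=1
    C->B: in-degree(B)=2, level(B)>=1
  process D: level=0
    D->A: in-degree(A)=0, level(A)=1, enqueue
    D->B: in-degree(B)=1, level(B)>=1
  process A: level=1
    A->B: in-degree(B)=0, level(B)=2, enqueue
  process B: level=2
All levels: A:1, B:2, C:0, D:0
max level = 2

Answer: 2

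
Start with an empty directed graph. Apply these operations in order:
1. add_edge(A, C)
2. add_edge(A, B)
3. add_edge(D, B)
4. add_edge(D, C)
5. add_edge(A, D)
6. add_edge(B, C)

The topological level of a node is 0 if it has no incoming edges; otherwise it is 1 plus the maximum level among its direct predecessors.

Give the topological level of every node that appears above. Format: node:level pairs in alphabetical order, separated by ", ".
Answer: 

Answer: A:0, B:2, C:3, D:1

Derivation:
Op 1: add_edge(A, C). Edges now: 1
Op 2: add_edge(A, B). Edges now: 2
Op 3: add_edge(D, B). Edges now: 3
Op 4: add_edge(D, C). Edges now: 4
Op 5: add_edge(A, D). Edges now: 5
Op 6: add_edge(B, C). Edges now: 6
Compute levels (Kahn BFS):
  sources (in-degree 0): A
  process A: level=0
    A->B: in-degree(B)=1, level(B)>=1
    A->C: in-degree(C)=2, level(C)>=1
    A->D: in-degree(D)=0, level(D)=1, enqueue
  process D: level=1
    D->B: in-degree(B)=0, level(B)=2, enqueue
    D->C: in-degree(C)=1, level(C)>=2
  process B: level=2
    B->C: in-degree(C)=0, level(C)=3, enqueue
  process C: level=3
All levels: A:0, B:2, C:3, D:1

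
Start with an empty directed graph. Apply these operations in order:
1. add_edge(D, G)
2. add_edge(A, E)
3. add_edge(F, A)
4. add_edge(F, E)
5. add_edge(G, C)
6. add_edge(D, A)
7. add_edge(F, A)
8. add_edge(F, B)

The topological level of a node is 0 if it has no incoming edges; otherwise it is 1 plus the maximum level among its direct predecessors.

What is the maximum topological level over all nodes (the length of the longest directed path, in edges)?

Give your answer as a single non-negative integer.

Op 1: add_edge(D, G). Edges now: 1
Op 2: add_edge(A, E). Edges now: 2
Op 3: add_edge(F, A). Edges now: 3
Op 4: add_edge(F, E). Edges now: 4
Op 5: add_edge(G, C). Edges now: 5
Op 6: add_edge(D, A). Edges now: 6
Op 7: add_edge(F, A) (duplicate, no change). Edges now: 6
Op 8: add_edge(F, B). Edges now: 7
Compute levels (Kahn BFS):
  sources (in-degree 0): D, F
  process D: level=0
    D->A: in-degree(A)=1, level(A)>=1
    D->G: in-degree(G)=0, level(G)=1, enqueue
  process F: level=0
    F->A: in-degree(A)=0, level(A)=1, enqueue
    F->B: in-degree(B)=0, level(B)=1, enqueue
    F->E: in-degree(E)=1, level(E)>=1
  process G: level=1
    G->C: in-degree(C)=0, level(C)=2, enqueue
  process A: level=1
    A->E: in-degree(E)=0, level(E)=2, enqueue
  process B: level=1
  process C: level=2
  process E: level=2
All levels: A:1, B:1, C:2, D:0, E:2, F:0, G:1
max level = 2

Answer: 2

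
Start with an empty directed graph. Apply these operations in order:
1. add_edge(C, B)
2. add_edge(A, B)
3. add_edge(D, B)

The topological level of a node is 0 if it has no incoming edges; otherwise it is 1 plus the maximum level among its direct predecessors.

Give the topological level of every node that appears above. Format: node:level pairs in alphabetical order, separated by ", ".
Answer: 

Answer: A:0, B:1, C:0, D:0

Derivation:
Op 1: add_edge(C, B). Edges now: 1
Op 2: add_edge(A, B). Edges now: 2
Op 3: add_edge(D, B). Edges now: 3
Compute levels (Kahn BFS):
  sources (in-degree 0): A, C, D
  process A: level=0
    A->B: in-degree(B)=2, level(B)>=1
  process C: level=0
    C->B: in-degree(B)=1, level(B)>=1
  process D: level=0
    D->B: in-degree(B)=0, level(B)=1, enqueue
  process B: level=1
All levels: A:0, B:1, C:0, D:0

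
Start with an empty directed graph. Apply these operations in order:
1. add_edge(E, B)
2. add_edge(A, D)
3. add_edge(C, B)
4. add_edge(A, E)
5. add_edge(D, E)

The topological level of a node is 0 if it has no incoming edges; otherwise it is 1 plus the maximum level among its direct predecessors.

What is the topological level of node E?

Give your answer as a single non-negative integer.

Answer: 2

Derivation:
Op 1: add_edge(E, B). Edges now: 1
Op 2: add_edge(A, D). Edges now: 2
Op 3: add_edge(C, B). Edges now: 3
Op 4: add_edge(A, E). Edges now: 4
Op 5: add_edge(D, E). Edges now: 5
Compute levels (Kahn BFS):
  sources (in-degree 0): A, C
  process A: level=0
    A->D: in-degree(D)=0, level(D)=1, enqueue
    A->E: in-degree(E)=1, level(E)>=1
  process C: level=0
    C->B: in-degree(B)=1, level(B)>=1
  process D: level=1
    D->E: in-degree(E)=0, level(E)=2, enqueue
  process E: level=2
    E->B: in-degree(B)=0, level(B)=3, enqueue
  process B: level=3
All levels: A:0, B:3, C:0, D:1, E:2
level(E) = 2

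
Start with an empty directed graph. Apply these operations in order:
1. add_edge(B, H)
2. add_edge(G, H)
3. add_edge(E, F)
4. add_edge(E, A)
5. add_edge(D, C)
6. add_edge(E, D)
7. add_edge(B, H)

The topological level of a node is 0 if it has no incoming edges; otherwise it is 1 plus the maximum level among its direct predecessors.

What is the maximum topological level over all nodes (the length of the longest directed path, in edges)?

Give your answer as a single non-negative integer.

Op 1: add_edge(B, H). Edges now: 1
Op 2: add_edge(G, H). Edges now: 2
Op 3: add_edge(E, F). Edges now: 3
Op 4: add_edge(E, A). Edges now: 4
Op 5: add_edge(D, C). Edges now: 5
Op 6: add_edge(E, D). Edges now: 6
Op 7: add_edge(B, H) (duplicate, no change). Edges now: 6
Compute levels (Kahn BFS):
  sources (in-degree 0): B, E, G
  process B: level=0
    B->H: in-degree(H)=1, level(H)>=1
  process E: level=0
    E->A: in-degree(A)=0, level(A)=1, enqueue
    E->D: in-degree(D)=0, level(D)=1, enqueue
    E->F: in-degree(F)=0, level(F)=1, enqueue
  process G: level=0
    G->H: in-degree(H)=0, level(H)=1, enqueue
  process A: level=1
  process D: level=1
    D->C: in-degree(C)=0, level(C)=2, enqueue
  process F: level=1
  process H: level=1
  process C: level=2
All levels: A:1, B:0, C:2, D:1, E:0, F:1, G:0, H:1
max level = 2

Answer: 2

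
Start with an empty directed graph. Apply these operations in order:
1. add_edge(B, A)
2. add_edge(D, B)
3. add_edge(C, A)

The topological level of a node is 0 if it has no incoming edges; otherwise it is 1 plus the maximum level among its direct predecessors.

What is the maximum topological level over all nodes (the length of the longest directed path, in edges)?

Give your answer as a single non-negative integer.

Answer: 2

Derivation:
Op 1: add_edge(B, A). Edges now: 1
Op 2: add_edge(D, B). Edges now: 2
Op 3: add_edge(C, A). Edges now: 3
Compute levels (Kahn BFS):
  sources (in-degree 0): C, D
  process C: level=0
    C->A: in-degree(A)=1, level(A)>=1
  process D: level=0
    D->B: in-degree(B)=0, level(B)=1, enqueue
  process B: level=1
    B->A: in-degree(A)=0, level(A)=2, enqueue
  process A: level=2
All levels: A:2, B:1, C:0, D:0
max level = 2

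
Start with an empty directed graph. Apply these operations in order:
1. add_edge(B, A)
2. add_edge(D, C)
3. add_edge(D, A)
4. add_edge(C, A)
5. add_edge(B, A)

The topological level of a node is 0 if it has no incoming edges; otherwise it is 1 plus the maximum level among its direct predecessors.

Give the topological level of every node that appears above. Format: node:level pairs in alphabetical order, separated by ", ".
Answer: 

Answer: A:2, B:0, C:1, D:0

Derivation:
Op 1: add_edge(B, A). Edges now: 1
Op 2: add_edge(D, C). Edges now: 2
Op 3: add_edge(D, A). Edges now: 3
Op 4: add_edge(C, A). Edges now: 4
Op 5: add_edge(B, A) (duplicate, no change). Edges now: 4
Compute levels (Kahn BFS):
  sources (in-degree 0): B, D
  process B: level=0
    B->A: in-degree(A)=2, level(A)>=1
  process D: level=0
    D->A: in-degree(A)=1, level(A)>=1
    D->C: in-degree(C)=0, level(C)=1, enqueue
  process C: level=1
    C->A: in-degree(A)=0, level(A)=2, enqueue
  process A: level=2
All levels: A:2, B:0, C:1, D:0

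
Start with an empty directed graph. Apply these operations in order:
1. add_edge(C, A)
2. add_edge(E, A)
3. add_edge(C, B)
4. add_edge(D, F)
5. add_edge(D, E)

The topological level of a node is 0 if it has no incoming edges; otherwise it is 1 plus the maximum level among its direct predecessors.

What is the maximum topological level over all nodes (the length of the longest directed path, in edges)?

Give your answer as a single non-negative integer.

Answer: 2

Derivation:
Op 1: add_edge(C, A). Edges now: 1
Op 2: add_edge(E, A). Edges now: 2
Op 3: add_edge(C, B). Edges now: 3
Op 4: add_edge(D, F). Edges now: 4
Op 5: add_edge(D, E). Edges now: 5
Compute levels (Kahn BFS):
  sources (in-degree 0): C, D
  process C: level=0
    C->A: in-degree(A)=1, level(A)>=1
    C->B: in-degree(B)=0, level(B)=1, enqueue
  process D: level=0
    D->E: in-degree(E)=0, level(E)=1, enqueue
    D->F: in-degree(F)=0, level(F)=1, enqueue
  process B: level=1
  process E: level=1
    E->A: in-degree(A)=0, level(A)=2, enqueue
  process F: level=1
  process A: level=2
All levels: A:2, B:1, C:0, D:0, E:1, F:1
max level = 2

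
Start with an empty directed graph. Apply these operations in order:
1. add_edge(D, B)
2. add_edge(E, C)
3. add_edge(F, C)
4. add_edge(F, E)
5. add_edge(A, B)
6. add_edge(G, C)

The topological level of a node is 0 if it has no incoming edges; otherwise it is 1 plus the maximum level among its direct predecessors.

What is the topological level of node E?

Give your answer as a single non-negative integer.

Op 1: add_edge(D, B). Edges now: 1
Op 2: add_edge(E, C). Edges now: 2
Op 3: add_edge(F, C). Edges now: 3
Op 4: add_edge(F, E). Edges now: 4
Op 5: add_edge(A, B). Edges now: 5
Op 6: add_edge(G, C). Edges now: 6
Compute levels (Kahn BFS):
  sources (in-degree 0): A, D, F, G
  process A: level=0
    A->B: in-degree(B)=1, level(B)>=1
  process D: level=0
    D->B: in-degree(B)=0, level(B)=1, enqueue
  process F: level=0
    F->C: in-degree(C)=2, level(C)>=1
    F->E: in-degree(E)=0, level(E)=1, enqueue
  process G: level=0
    G->C: in-degree(C)=1, level(C)>=1
  process B: level=1
  process E: level=1
    E->C: in-degree(C)=0, level(C)=2, enqueue
  process C: level=2
All levels: A:0, B:1, C:2, D:0, E:1, F:0, G:0
level(E) = 1

Answer: 1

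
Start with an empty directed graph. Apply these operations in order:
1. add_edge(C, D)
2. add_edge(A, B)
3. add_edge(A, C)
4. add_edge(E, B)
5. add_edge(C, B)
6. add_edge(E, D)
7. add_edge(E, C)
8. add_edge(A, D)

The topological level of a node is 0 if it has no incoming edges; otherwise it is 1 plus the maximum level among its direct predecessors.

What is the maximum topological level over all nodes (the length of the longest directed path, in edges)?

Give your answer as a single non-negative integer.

Answer: 2

Derivation:
Op 1: add_edge(C, D). Edges now: 1
Op 2: add_edge(A, B). Edges now: 2
Op 3: add_edge(A, C). Edges now: 3
Op 4: add_edge(E, B). Edges now: 4
Op 5: add_edge(C, B). Edges now: 5
Op 6: add_edge(E, D). Edges now: 6
Op 7: add_edge(E, C). Edges now: 7
Op 8: add_edge(A, D). Edges now: 8
Compute levels (Kahn BFS):
  sources (in-degree 0): A, E
  process A: level=0
    A->B: in-degree(B)=2, level(B)>=1
    A->C: in-degree(C)=1, level(C)>=1
    A->D: in-degree(D)=2, level(D)>=1
  process E: level=0
    E->B: in-degree(B)=1, level(B)>=1
    E->C: in-degree(C)=0, level(C)=1, enqueue
    E->D: in-degree(D)=1, level(D)>=1
  process C: level=1
    C->B: in-degree(B)=0, level(B)=2, enqueue
    C->D: in-degree(D)=0, level(D)=2, enqueue
  process B: level=2
  process D: level=2
All levels: A:0, B:2, C:1, D:2, E:0
max level = 2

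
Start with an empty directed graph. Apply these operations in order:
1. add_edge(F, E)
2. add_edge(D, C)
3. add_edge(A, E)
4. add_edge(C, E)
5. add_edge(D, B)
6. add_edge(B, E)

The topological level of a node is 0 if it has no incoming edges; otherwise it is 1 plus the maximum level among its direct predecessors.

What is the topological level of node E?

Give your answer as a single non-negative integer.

Answer: 2

Derivation:
Op 1: add_edge(F, E). Edges now: 1
Op 2: add_edge(D, C). Edges now: 2
Op 3: add_edge(A, E). Edges now: 3
Op 4: add_edge(C, E). Edges now: 4
Op 5: add_edge(D, B). Edges now: 5
Op 6: add_edge(B, E). Edges now: 6
Compute levels (Kahn BFS):
  sources (in-degree 0): A, D, F
  process A: level=0
    A->E: in-degree(E)=3, level(E)>=1
  process D: level=0
    D->B: in-degree(B)=0, level(B)=1, enqueue
    D->C: in-degree(C)=0, level(C)=1, enqueue
  process F: level=0
    F->E: in-degree(E)=2, level(E)>=1
  process B: level=1
    B->E: in-degree(E)=1, level(E)>=2
  process C: level=1
    C->E: in-degree(E)=0, level(E)=2, enqueue
  process E: level=2
All levels: A:0, B:1, C:1, D:0, E:2, F:0
level(E) = 2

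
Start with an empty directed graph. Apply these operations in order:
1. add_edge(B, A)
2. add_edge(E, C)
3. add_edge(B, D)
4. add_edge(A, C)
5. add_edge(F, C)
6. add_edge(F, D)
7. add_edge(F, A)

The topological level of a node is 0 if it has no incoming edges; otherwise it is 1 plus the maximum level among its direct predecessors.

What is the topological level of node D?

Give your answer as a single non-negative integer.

Answer: 1

Derivation:
Op 1: add_edge(B, A). Edges now: 1
Op 2: add_edge(E, C). Edges now: 2
Op 3: add_edge(B, D). Edges now: 3
Op 4: add_edge(A, C). Edges now: 4
Op 5: add_edge(F, C). Edges now: 5
Op 6: add_edge(F, D). Edges now: 6
Op 7: add_edge(F, A). Edges now: 7
Compute levels (Kahn BFS):
  sources (in-degree 0): B, E, F
  process B: level=0
    B->A: in-degree(A)=1, level(A)>=1
    B->D: in-degree(D)=1, level(D)>=1
  process E: level=0
    E->C: in-degree(C)=2, level(C)>=1
  process F: level=0
    F->A: in-degree(A)=0, level(A)=1, enqueue
    F->C: in-degree(C)=1, level(C)>=1
    F->D: in-degree(D)=0, level(D)=1, enqueue
  process A: level=1
    A->C: in-degree(C)=0, level(C)=2, enqueue
  process D: level=1
  process C: level=2
All levels: A:1, B:0, C:2, D:1, E:0, F:0
level(D) = 1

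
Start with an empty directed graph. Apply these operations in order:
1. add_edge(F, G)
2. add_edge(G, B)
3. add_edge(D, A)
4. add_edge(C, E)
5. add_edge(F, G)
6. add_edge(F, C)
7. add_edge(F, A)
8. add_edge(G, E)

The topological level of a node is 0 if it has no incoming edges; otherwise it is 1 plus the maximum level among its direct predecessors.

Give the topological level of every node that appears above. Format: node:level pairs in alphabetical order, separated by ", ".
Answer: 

Answer: A:1, B:2, C:1, D:0, E:2, F:0, G:1

Derivation:
Op 1: add_edge(F, G). Edges now: 1
Op 2: add_edge(G, B). Edges now: 2
Op 3: add_edge(D, A). Edges now: 3
Op 4: add_edge(C, E). Edges now: 4
Op 5: add_edge(F, G) (duplicate, no change). Edges now: 4
Op 6: add_edge(F, C). Edges now: 5
Op 7: add_edge(F, A). Edges now: 6
Op 8: add_edge(G, E). Edges now: 7
Compute levels (Kahn BFS):
  sources (in-degree 0): D, F
  process D: level=0
    D->A: in-degree(A)=1, level(A)>=1
  process F: level=0
    F->A: in-degree(A)=0, level(A)=1, enqueue
    F->C: in-degree(C)=0, level(C)=1, enqueue
    F->G: in-degree(G)=0, level(G)=1, enqueue
  process A: level=1
  process C: level=1
    C->E: in-degree(E)=1, level(E)>=2
  process G: level=1
    G->B: in-degree(B)=0, level(B)=2, enqueue
    G->E: in-degree(E)=0, level(E)=2, enqueue
  process B: level=2
  process E: level=2
All levels: A:1, B:2, C:1, D:0, E:2, F:0, G:1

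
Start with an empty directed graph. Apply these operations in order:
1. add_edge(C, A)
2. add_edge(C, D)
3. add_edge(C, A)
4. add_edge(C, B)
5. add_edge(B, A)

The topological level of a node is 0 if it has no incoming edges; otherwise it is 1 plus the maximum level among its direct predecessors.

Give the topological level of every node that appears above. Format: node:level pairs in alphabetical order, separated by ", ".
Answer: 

Answer: A:2, B:1, C:0, D:1

Derivation:
Op 1: add_edge(C, A). Edges now: 1
Op 2: add_edge(C, D). Edges now: 2
Op 3: add_edge(C, A) (duplicate, no change). Edges now: 2
Op 4: add_edge(C, B). Edges now: 3
Op 5: add_edge(B, A). Edges now: 4
Compute levels (Kahn BFS):
  sources (in-degree 0): C
  process C: level=0
    C->A: in-degree(A)=1, level(A)>=1
    C->B: in-degree(B)=0, level(B)=1, enqueue
    C->D: in-degree(D)=0, level(D)=1, enqueue
  process B: level=1
    B->A: in-degree(A)=0, level(A)=2, enqueue
  process D: level=1
  process A: level=2
All levels: A:2, B:1, C:0, D:1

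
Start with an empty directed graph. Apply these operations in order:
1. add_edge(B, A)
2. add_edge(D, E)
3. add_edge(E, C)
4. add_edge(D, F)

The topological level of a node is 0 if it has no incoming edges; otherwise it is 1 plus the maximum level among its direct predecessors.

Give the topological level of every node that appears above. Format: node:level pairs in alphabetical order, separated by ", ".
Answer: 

Answer: A:1, B:0, C:2, D:0, E:1, F:1

Derivation:
Op 1: add_edge(B, A). Edges now: 1
Op 2: add_edge(D, E). Edges now: 2
Op 3: add_edge(E, C). Edges now: 3
Op 4: add_edge(D, F). Edges now: 4
Compute levels (Kahn BFS):
  sources (in-degree 0): B, D
  process B: level=0
    B->A: in-degree(A)=0, level(A)=1, enqueue
  process D: level=0
    D->E: in-degree(E)=0, level(E)=1, enqueue
    D->F: in-degree(F)=0, level(F)=1, enqueue
  process A: level=1
  process E: level=1
    E->C: in-degree(C)=0, level(C)=2, enqueue
  process F: level=1
  process C: level=2
All levels: A:1, B:0, C:2, D:0, E:1, F:1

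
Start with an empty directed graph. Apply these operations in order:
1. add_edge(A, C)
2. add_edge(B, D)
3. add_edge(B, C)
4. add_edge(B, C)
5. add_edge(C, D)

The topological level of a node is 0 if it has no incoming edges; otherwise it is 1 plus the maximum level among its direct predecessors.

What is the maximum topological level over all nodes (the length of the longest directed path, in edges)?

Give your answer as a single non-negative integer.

Op 1: add_edge(A, C). Edges now: 1
Op 2: add_edge(B, D). Edges now: 2
Op 3: add_edge(B, C). Edges now: 3
Op 4: add_edge(B, C) (duplicate, no change). Edges now: 3
Op 5: add_edge(C, D). Edges now: 4
Compute levels (Kahn BFS):
  sources (in-degree 0): A, B
  process A: level=0
    A->C: in-degree(C)=1, level(C)>=1
  process B: level=0
    B->C: in-degree(C)=0, level(C)=1, enqueue
    B->D: in-degree(D)=1, level(D)>=1
  process C: level=1
    C->D: in-degree(D)=0, level(D)=2, enqueue
  process D: level=2
All levels: A:0, B:0, C:1, D:2
max level = 2

Answer: 2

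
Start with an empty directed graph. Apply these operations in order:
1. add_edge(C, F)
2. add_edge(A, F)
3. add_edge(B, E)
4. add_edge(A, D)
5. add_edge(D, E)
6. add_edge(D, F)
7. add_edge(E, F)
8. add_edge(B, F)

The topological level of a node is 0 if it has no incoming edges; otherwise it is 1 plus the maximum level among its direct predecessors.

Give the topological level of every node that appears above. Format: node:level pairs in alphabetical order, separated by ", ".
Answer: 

Op 1: add_edge(C, F). Edges now: 1
Op 2: add_edge(A, F). Edges now: 2
Op 3: add_edge(B, E). Edges now: 3
Op 4: add_edge(A, D). Edges now: 4
Op 5: add_edge(D, E). Edges now: 5
Op 6: add_edge(D, F). Edges now: 6
Op 7: add_edge(E, F). Edges now: 7
Op 8: add_edge(B, F). Edges now: 8
Compute levels (Kahn BFS):
  sources (in-degree 0): A, B, C
  process A: level=0
    A->D: in-degree(D)=0, level(D)=1, enqueue
    A->F: in-degree(F)=4, level(F)>=1
  process B: level=0
    B->E: in-degree(E)=1, level(E)>=1
    B->F: in-degree(F)=3, level(F)>=1
  process C: level=0
    C->F: in-degree(F)=2, level(F)>=1
  process D: level=1
    D->E: in-degree(E)=0, level(E)=2, enqueue
    D->F: in-degree(F)=1, level(F)>=2
  process E: level=2
    E->F: in-degree(F)=0, level(F)=3, enqueue
  process F: level=3
All levels: A:0, B:0, C:0, D:1, E:2, F:3

Answer: A:0, B:0, C:0, D:1, E:2, F:3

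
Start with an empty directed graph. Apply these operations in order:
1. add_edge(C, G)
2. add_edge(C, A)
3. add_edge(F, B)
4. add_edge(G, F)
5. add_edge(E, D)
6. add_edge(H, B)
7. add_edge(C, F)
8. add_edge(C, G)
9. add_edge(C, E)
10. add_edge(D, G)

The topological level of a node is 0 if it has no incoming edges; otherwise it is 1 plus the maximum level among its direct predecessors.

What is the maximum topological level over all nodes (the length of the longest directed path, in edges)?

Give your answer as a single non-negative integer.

Answer: 5

Derivation:
Op 1: add_edge(C, G). Edges now: 1
Op 2: add_edge(C, A). Edges now: 2
Op 3: add_edge(F, B). Edges now: 3
Op 4: add_edge(G, F). Edges now: 4
Op 5: add_edge(E, D). Edges now: 5
Op 6: add_edge(H, B). Edges now: 6
Op 7: add_edge(C, F). Edges now: 7
Op 8: add_edge(C, G) (duplicate, no change). Edges now: 7
Op 9: add_edge(C, E). Edges now: 8
Op 10: add_edge(D, G). Edges now: 9
Compute levels (Kahn BFS):
  sources (in-degree 0): C, H
  process C: level=0
    C->A: in-degree(A)=0, level(A)=1, enqueue
    C->E: in-degree(E)=0, level(E)=1, enqueue
    C->F: in-degree(F)=1, level(F)>=1
    C->G: in-degree(G)=1, level(G)>=1
  process H: level=0
    H->B: in-degree(B)=1, level(B)>=1
  process A: level=1
  process E: level=1
    E->D: in-degree(D)=0, level(D)=2, enqueue
  process D: level=2
    D->G: in-degree(G)=0, level(G)=3, enqueue
  process G: level=3
    G->F: in-degree(F)=0, level(F)=4, enqueue
  process F: level=4
    F->B: in-degree(B)=0, level(B)=5, enqueue
  process B: level=5
All levels: A:1, B:5, C:0, D:2, E:1, F:4, G:3, H:0
max level = 5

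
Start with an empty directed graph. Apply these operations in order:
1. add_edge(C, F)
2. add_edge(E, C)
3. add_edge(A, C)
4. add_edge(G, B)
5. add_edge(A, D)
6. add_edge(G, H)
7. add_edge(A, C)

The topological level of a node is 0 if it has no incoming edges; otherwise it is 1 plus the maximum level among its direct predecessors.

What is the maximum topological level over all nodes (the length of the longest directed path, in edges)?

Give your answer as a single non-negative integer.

Answer: 2

Derivation:
Op 1: add_edge(C, F). Edges now: 1
Op 2: add_edge(E, C). Edges now: 2
Op 3: add_edge(A, C). Edges now: 3
Op 4: add_edge(G, B). Edges now: 4
Op 5: add_edge(A, D). Edges now: 5
Op 6: add_edge(G, H). Edges now: 6
Op 7: add_edge(A, C) (duplicate, no change). Edges now: 6
Compute levels (Kahn BFS):
  sources (in-degree 0): A, E, G
  process A: level=0
    A->C: in-degree(C)=1, level(C)>=1
    A->D: in-degree(D)=0, level(D)=1, enqueue
  process E: level=0
    E->C: in-degree(C)=0, level(C)=1, enqueue
  process G: level=0
    G->B: in-degree(B)=0, level(B)=1, enqueue
    G->H: in-degree(H)=0, level(H)=1, enqueue
  process D: level=1
  process C: level=1
    C->F: in-degree(F)=0, level(F)=2, enqueue
  process B: level=1
  process H: level=1
  process F: level=2
All levels: A:0, B:1, C:1, D:1, E:0, F:2, G:0, H:1
max level = 2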